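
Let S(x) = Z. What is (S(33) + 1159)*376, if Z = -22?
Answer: 427512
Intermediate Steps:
S(x) = -22
(S(33) + 1159)*376 = (-22 + 1159)*376 = 1137*376 = 427512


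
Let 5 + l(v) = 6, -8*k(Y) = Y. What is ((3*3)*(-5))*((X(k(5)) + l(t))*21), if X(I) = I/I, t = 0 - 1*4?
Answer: -1890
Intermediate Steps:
k(Y) = -Y/8
t = -4 (t = 0 - 4 = -4)
l(v) = 1 (l(v) = -5 + 6 = 1)
X(I) = 1
((3*3)*(-5))*((X(k(5)) + l(t))*21) = ((3*3)*(-5))*((1 + 1)*21) = (9*(-5))*(2*21) = -45*42 = -1890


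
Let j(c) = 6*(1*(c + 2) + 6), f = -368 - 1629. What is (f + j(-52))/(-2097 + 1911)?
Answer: 2261/186 ≈ 12.156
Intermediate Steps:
f = -1997
j(c) = 48 + 6*c (j(c) = 6*(1*(2 + c) + 6) = 6*((2 + c) + 6) = 6*(8 + c) = 48 + 6*c)
(f + j(-52))/(-2097 + 1911) = (-1997 + (48 + 6*(-52)))/(-2097 + 1911) = (-1997 + (48 - 312))/(-186) = (-1997 - 264)*(-1/186) = -2261*(-1/186) = 2261/186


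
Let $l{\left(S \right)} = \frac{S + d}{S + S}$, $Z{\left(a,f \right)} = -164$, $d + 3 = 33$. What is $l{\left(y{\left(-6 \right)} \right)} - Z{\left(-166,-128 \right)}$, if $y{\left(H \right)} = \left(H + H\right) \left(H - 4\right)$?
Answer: $\frac{1317}{8} \approx 164.63$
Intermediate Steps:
$d = 30$ ($d = -3 + 33 = 30$)
$y{\left(H \right)} = 2 H \left(-4 + H\right)$
$l{\left(S \right)} = \frac{30 + S}{2 S}$ ($l{\left(S \right)} = \frac{S + 30}{S + S} = \frac{30 + S}{2 S}$)
$l{\left(y{\left(-6 \right)} \right)} - Z{\left(-166,-128 \right)} = \frac{30 + 2 \left(-6\right) \left(-4 - 6\right)}{2 \cdot 2 \left(-6\right) \left(-4 - 6\right)} - -164 = \frac{30 + 2 \left(-6\right) \left(-10\right)}{2 \cdot 2 \left(-6\right) \left(-10\right)} + 164 = \frac{30 + 120}{2 \cdot 120} + 164 = \frac{1}{2} \cdot \frac{1}{120} \cdot 150 + 164 = \frac{5}{8} + 164 = \frac{1317}{8}$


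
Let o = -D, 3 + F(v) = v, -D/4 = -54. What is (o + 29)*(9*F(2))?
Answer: 1683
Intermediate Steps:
D = 216 (D = -4*(-54) = 216)
F(v) = -3 + v
o = -216 (o = -1*216 = -216)
(o + 29)*(9*F(2)) = (-216 + 29)*(9*(-3 + 2)) = -1683*(-1) = -187*(-9) = 1683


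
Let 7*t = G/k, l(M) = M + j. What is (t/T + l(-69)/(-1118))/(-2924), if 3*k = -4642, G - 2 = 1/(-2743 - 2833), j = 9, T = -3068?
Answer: -3106058523/169229888658688 ≈ -1.8354e-5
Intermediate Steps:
G = 11151/5576 (G = 2 + 1/(-2743 - 2833) = 2 + 1/(-5576) = 2 - 1/5576 = 11151/5576 ≈ 1.9998)
k = -4642/3 (k = (⅓)*(-4642) = -4642/3 ≈ -1547.3)
l(M) = 9 + M (l(M) = M + 9 = 9 + M)
t = -4779/25883792 (t = (11151/(5576*(-4642/3)))/7 = ((11151/5576)*(-3/4642))/7 = (⅐)*(-33453/25883792) = -4779/25883792 ≈ -0.00018463)
(t/T + l(-69)/(-1118))/(-2924) = (-4779/25883792/(-3068) + (9 - 69)/(-1118))/(-2924) = (-4779/25883792*(-1/3068) - 60*(-1/1118))*(-1/2924) = (81/1345957184 + 30/559)*(-1/2924) = (3106058523/57876158912)*(-1/2924) = -3106058523/169229888658688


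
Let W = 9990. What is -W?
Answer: -9990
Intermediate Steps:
-W = -1*9990 = -9990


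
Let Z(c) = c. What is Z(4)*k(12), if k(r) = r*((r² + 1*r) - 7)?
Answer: 7152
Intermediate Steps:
k(r) = r*(-7 + r + r²) (k(r) = r*((r² + r) - 7) = r*((r + r²) - 7) = r*(-7 + r + r²))
Z(4)*k(12) = 4*(12*(-7 + 12 + 12²)) = 4*(12*(-7 + 12 + 144)) = 4*(12*149) = 4*1788 = 7152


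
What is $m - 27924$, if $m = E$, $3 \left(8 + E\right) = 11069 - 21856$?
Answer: $- \frac{94583}{3} \approx -31528.0$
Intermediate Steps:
$E = - \frac{10811}{3}$ ($E = -8 + \frac{11069 - 21856}{3} = -8 + \frac{1}{3} \left(-10787\right) = -8 - \frac{10787}{3} = - \frac{10811}{3} \approx -3603.7$)
$m = - \frac{10811}{3} \approx -3603.7$
$m - 27924 = - \frac{10811}{3} - 27924 = - \frac{94583}{3}$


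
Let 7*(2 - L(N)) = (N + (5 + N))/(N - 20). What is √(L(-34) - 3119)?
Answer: I*√112218/6 ≈ 55.832*I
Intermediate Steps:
L(N) = 2 - (5 + 2*N)/(7*(-20 + N)) (L(N) = 2 - (N + (5 + N))/(7*(N - 20)) = 2 - (5 + 2*N)/(7*(-20 + N)))
√(L(-34) - 3119) = √(3*(-95 + 4*(-34))/(7*(-20 - 34)) - 3119) = √((3/7)*(-95 - 136)/(-54) - 3119) = √((3/7)*(-1/54)*(-231) - 3119) = √(11/6 - 3119) = √(-18703/6) = I*√112218/6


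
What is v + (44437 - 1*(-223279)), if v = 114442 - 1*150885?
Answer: 231273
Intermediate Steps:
v = -36443 (v = 114442 - 150885 = -36443)
v + (44437 - 1*(-223279)) = -36443 + (44437 - 1*(-223279)) = -36443 + (44437 + 223279) = -36443 + 267716 = 231273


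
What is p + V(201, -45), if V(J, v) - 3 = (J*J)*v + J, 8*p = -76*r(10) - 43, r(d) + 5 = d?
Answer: -14543151/8 ≈ -1.8179e+6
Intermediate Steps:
r(d) = -5 + d
p = -423/8 (p = (-76*(-5 + 10) - 43)/8 = (-76*5 - 43)/8 = (-380 - 43)/8 = (⅛)*(-423) = -423/8 ≈ -52.875)
V(J, v) = 3 + J + v*J² (V(J, v) = 3 + ((J*J)*v + J) = 3 + (J²*v + J) = 3 + (v*J² + J) = 3 + (J + v*J²) = 3 + J + v*J²)
p + V(201, -45) = -423/8 + (3 + 201 - 45*201²) = -423/8 + (3 + 201 - 45*40401) = -423/8 + (3 + 201 - 1818045) = -423/8 - 1817841 = -14543151/8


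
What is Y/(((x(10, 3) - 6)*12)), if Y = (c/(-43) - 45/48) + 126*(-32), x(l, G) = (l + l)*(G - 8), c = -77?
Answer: 2773429/875136 ≈ 3.1691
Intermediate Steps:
x(l, G) = 2*l*(-8 + G) (x(l, G) = (2*l)*(-8 + G) = 2*l*(-8 + G))
Y = -2773429/688 (Y = (-77/(-43) - 45/48) + 126*(-32) = (-77*(-1/43) - 45*1/48) - 4032 = (77/43 - 15/16) - 4032 = 587/688 - 4032 = -2773429/688 ≈ -4031.1)
Y/(((x(10, 3) - 6)*12)) = -2773429*1/(12*(2*10*(-8 + 3) - 6))/688 = -2773429*1/(12*(2*10*(-5) - 6))/688 = -2773429*1/(12*(-100 - 6))/688 = -2773429/(688*((-106*12))) = -2773429/688/(-1272) = -2773429/688*(-1/1272) = 2773429/875136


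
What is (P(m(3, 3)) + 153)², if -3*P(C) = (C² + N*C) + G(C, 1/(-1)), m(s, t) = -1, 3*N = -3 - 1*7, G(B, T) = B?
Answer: 1868689/81 ≈ 23070.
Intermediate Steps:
N = -10/3 (N = (-3 - 1*7)/3 = (-3 - 7)/3 = (⅓)*(-10) = -10/3 ≈ -3.3333)
P(C) = -C²/3 + 7*C/9 (P(C) = -((C² - 10*C/3) + C)/3 = -(C² - 7*C/3)/3 = -C²/3 + 7*C/9)
(P(m(3, 3)) + 153)² = ((⅑)*(-1)*(7 - 3*(-1)) + 153)² = ((⅑)*(-1)*(7 + 3) + 153)² = ((⅑)*(-1)*10 + 153)² = (-10/9 + 153)² = (1367/9)² = 1868689/81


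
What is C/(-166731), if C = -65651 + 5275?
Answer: 60376/166731 ≈ 0.36212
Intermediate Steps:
C = -60376
C/(-166731) = -60376/(-166731) = -60376*(-1/166731) = 60376/166731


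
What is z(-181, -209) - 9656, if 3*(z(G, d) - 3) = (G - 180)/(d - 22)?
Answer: -6689168/693 ≈ -9652.5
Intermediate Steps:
z(G, d) = 3 + (-180 + G)/(3*(-22 + d)) (z(G, d) = 3 + ((G - 180)/(d - 22))/3 = 3 + ((-180 + G)/(-22 + d))/3 = 3 + (-180 + G)/(3*(-22 + d)))
z(-181, -209) - 9656 = (-378 - 181 + 9*(-209))/(3*(-22 - 209)) - 9656 = (⅓)*(-378 - 181 - 1881)/(-231) - 9656 = (⅓)*(-1/231)*(-2440) - 9656 = 2440/693 - 9656 = -6689168/693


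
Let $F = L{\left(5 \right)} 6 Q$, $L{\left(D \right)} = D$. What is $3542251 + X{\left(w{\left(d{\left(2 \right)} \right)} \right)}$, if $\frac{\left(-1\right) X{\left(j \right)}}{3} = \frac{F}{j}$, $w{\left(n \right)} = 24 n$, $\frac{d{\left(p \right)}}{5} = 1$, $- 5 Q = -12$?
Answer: $\frac{17711246}{5} \approx 3.5422 \cdot 10^{6}$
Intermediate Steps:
$Q = \frac{12}{5}$ ($Q = \left(- \frac{1}{5}\right) \left(-12\right) = \frac{12}{5} \approx 2.4$)
$d{\left(p \right)} = 5$ ($d{\left(p \right)} = 5 \cdot 1 = 5$)
$F = 72$ ($F = 5 \cdot 6 \cdot \frac{12}{5} = 30 \cdot \frac{12}{5} = 72$)
$X{\left(j \right)} = - \frac{216}{j}$ ($X{\left(j \right)} = - 3 \frac{72}{j} = - \frac{216}{j}$)
$3542251 + X{\left(w{\left(d{\left(2 \right)} \right)} \right)} = 3542251 - \frac{216}{24 \cdot 5} = 3542251 - \frac{216}{120} = 3542251 - \frac{9}{5} = \frac{17711246}{5}$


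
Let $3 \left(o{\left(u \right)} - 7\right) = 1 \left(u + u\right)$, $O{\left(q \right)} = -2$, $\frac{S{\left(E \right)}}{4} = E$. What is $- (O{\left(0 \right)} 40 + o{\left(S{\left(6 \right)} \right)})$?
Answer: $57$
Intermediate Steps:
$S{\left(E \right)} = 4 E$
$o{\left(u \right)} = 7 + \frac{2 u}{3}$ ($o{\left(u \right)} = 7 + \frac{1 \left(u + u\right)}{3} = 7 + \frac{1 \cdot 2 u}{3} = 7 + \frac{2 u}{3}$)
$- (O{\left(0 \right)} 40 + o{\left(S{\left(6 \right)} \right)}) = - (\left(-2\right) 40 + \left(7 + \frac{2 \cdot 4 \cdot 6}{3}\right)) = - (-80 + \left(7 + \frac{2}{3} \cdot 24\right)) = - (-80 + \left(7 + 16\right)) = - (-80 + 23) = \left(-1\right) \left(-57\right) = 57$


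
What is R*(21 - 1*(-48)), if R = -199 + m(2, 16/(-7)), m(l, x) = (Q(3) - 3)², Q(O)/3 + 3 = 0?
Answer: -3795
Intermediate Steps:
Q(O) = -9 (Q(O) = -9 + 3*0 = -9 + 0 = -9)
m(l, x) = 144 (m(l, x) = (-9 - 3)² = (-12)² = 144)
R = -55 (R = -199 + 144 = -55)
R*(21 - 1*(-48)) = -55*(21 - 1*(-48)) = -55*(21 + 48) = -55*69 = -3795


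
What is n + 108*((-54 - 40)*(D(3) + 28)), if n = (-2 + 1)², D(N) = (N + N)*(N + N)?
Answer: -649727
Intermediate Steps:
D(N) = 4*N² (D(N) = (2*N)*(2*N) = 4*N²)
n = 1 (n = (-1)² = 1)
n + 108*((-54 - 40)*(D(3) + 28)) = 1 + 108*((-54 - 40)*(4*3² + 28)) = 1 + 108*(-94*(4*9 + 28)) = 1 + 108*(-94*(36 + 28)) = 1 + 108*(-94*64) = 1 + 108*(-6016) = 1 - 649728 = -649727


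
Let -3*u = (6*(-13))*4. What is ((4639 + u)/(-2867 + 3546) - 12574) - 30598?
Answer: -29309045/679 ≈ -43165.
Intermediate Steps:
u = 104 (u = -6*(-13)*4/3 = -(-26)*4 = -⅓*(-312) = 104)
((4639 + u)/(-2867 + 3546) - 12574) - 30598 = ((4639 + 104)/(-2867 + 3546) - 12574) - 30598 = (4743/679 - 12574) - 30598 = -8533003/679 - 30598 = -29309045/679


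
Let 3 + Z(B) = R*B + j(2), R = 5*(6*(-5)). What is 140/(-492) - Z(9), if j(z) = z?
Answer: 166138/123 ≈ 1350.7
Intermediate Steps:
R = -150 (R = 5*(-30) = -150)
Z(B) = -1 - 150*B (Z(B) = -3 + (-150*B + 2) = -3 + (2 - 150*B) = -1 - 150*B)
140/(-492) - Z(9) = 140/(-492) - (-1 - 150*9) = 140*(-1/492) - (-1 - 1350) = -35/123 - 1*(-1351) = -35/123 + 1351 = 166138/123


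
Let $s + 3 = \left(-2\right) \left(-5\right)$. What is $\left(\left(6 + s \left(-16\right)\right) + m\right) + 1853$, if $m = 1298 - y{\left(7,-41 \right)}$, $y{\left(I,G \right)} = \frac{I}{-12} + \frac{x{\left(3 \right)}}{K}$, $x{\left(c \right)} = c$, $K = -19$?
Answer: $\frac{694429}{228} \approx 3045.7$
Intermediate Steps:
$y{\left(I,G \right)} = - \frac{3}{19} - \frac{I}{12}$ ($y{\left(I,G \right)} = \frac{I}{-12} + \frac{3}{-19} = I \left(- \frac{1}{12}\right) + 3 \left(- \frac{1}{19}\right) = - \frac{I}{12} - \frac{3}{19} = - \frac{3}{19} - \frac{I}{12}$)
$s = 7$ ($s = -3 - -10 = -3 + 10 = 7$)
$m = \frac{296113}{228}$ ($m = 1298 - \left(- \frac{3}{19} - \frac{7}{12}\right) = 1298 - - \frac{169}{228} = 1298 + \frac{169}{228} = \frac{296113}{228} \approx 1298.7$)
$\left(\left(6 + s \left(-16\right)\right) + m\right) + 1853 = \left(\left(6 + 7 \left(-16\right)\right) + \frac{296113}{228}\right) + 1853 = \left(\left(6 - 112\right) + \frac{296113}{228}\right) + 1853 = \left(-106 + \frac{296113}{228}\right) + 1853 = \frac{271945}{228} + 1853 = \frac{694429}{228}$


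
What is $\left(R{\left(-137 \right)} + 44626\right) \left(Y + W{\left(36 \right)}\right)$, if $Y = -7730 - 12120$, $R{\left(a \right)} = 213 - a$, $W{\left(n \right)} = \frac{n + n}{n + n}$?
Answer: $-892728624$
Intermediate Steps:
$W{\left(n \right)} = 1$ ($W{\left(n \right)} = \frac{2 n}{2 n} = 2 n \frac{1}{2 n} = 1$)
$Y = -19850$
$\left(R{\left(-137 \right)} + 44626\right) \left(Y + W{\left(36 \right)}\right) = \left(\left(213 - -137\right) + 44626\right) \left(-19850 + 1\right) = \left(\left(213 + 137\right) + 44626\right) \left(-19849\right) = \left(350 + 44626\right) \left(-19849\right) = 44976 \left(-19849\right) = -892728624$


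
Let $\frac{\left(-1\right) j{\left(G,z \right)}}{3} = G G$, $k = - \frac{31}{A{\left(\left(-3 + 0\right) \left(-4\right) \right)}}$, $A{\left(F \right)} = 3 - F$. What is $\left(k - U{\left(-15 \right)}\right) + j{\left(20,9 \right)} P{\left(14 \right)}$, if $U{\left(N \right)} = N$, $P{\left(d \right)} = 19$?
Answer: $- \frac{205034}{9} \approx -22782.0$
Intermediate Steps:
$k = \frac{31}{9}$ ($k = - \frac{31}{3 - \left(-3 + 0\right) \left(-4\right)} = - \frac{31}{3 - \left(-3\right) \left(-4\right)} = - \frac{31}{3 - 12} = - \frac{31}{-9} = \left(-31\right) \left(- \frac{1}{9}\right) = \frac{31}{9} \approx 3.4444$)
$j{\left(G,z \right)} = - 3 G^{2}$ ($j{\left(G,z \right)} = - 3 G G = - 3 G^{2}$)
$\left(k - U{\left(-15 \right)}\right) + j{\left(20,9 \right)} P{\left(14 \right)} = \left(\frac{31}{9} - -15\right) + - 3 \cdot 20^{2} \cdot 19 = \left(\frac{31}{9} + 15\right) + \left(-3\right) 400 \cdot 19 = \frac{166}{9} - 22800 = - \frac{205034}{9}$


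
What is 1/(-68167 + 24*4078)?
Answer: 1/29705 ≈ 3.3664e-5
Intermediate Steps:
1/(-68167 + 24*4078) = 1/(-68167 + 97872) = 1/29705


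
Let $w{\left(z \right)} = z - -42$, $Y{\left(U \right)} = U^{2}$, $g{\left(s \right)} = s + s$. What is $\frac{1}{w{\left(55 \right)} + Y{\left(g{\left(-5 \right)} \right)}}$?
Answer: $\frac{1}{197} \approx 0.0050761$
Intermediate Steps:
$g{\left(s \right)} = 2 s$
$w{\left(z \right)} = 42 + z$ ($w{\left(z \right)} = z + 42 = 42 + z$)
$\frac{1}{w{\left(55 \right)} + Y{\left(g{\left(-5 \right)} \right)}} = \frac{1}{\left(42 + 55\right) + \left(2 \left(-5\right)\right)^{2}} = \frac{1}{97 + \left(-10\right)^{2}} = \frac{1}{97 + 100} = \frac{1}{197}$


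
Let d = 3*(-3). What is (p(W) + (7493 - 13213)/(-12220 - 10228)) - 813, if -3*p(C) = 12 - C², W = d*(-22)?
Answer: 34377021/2806 ≈ 12251.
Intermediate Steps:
d = -9
W = 198 (W = -9*(-22) = 198)
p(C) = -4 + C²/3 (p(C) = -(12 - C²)/3 = -4 + C²/3)
(p(W) + (7493 - 13213)/(-12220 - 10228)) - 813 = ((-4 + (⅓)*198²) + (7493 - 13213)/(-12220 - 10228)) - 813 = ((-4 + (⅓)*39204) - 5720/(-22448)) - 813 = ((-4 + 13068) - 5720*(-1/22448)) - 813 = (13064 + 715/2806) - 813 = 36658299/2806 - 813 = 34377021/2806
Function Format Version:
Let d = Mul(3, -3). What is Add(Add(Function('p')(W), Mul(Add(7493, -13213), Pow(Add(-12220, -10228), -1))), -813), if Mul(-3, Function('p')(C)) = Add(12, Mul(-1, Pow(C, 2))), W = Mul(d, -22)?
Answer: Rational(34377021, 2806) ≈ 12251.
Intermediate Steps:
d = -9
W = 198 (W = Mul(-9, -22) = 198)
Function('p')(C) = Add(-4, Mul(Rational(1, 3), Pow(C, 2))) (Function('p')(C) = Mul(Rational(-1, 3), Add(12, Mul(-1, Pow(C, 2)))) = Add(-4, Mul(Rational(1, 3), Pow(C, 2))))
Add(Add(Function('p')(W), Mul(Add(7493, -13213), Pow(Add(-12220, -10228), -1))), -813) = Add(Add(Add(-4, Mul(Rational(1, 3), Pow(198, 2))), Mul(Add(7493, -13213), Pow(Add(-12220, -10228), -1))), -813) = Add(Add(Add(-4, Mul(Rational(1, 3), 39204)), Mul(-5720, Pow(-22448, -1))), -813) = Add(Add(Add(-4, 13068), Mul(-5720, Rational(-1, 22448))), -813) = Add(Add(13064, Rational(715, 2806)), -813) = Add(Rational(36658299, 2806), -813) = Rational(34377021, 2806)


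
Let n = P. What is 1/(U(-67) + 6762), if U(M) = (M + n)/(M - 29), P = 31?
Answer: 8/54099 ≈ 0.00014788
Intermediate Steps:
n = 31
U(M) = (31 + M)/(-29 + M) (U(M) = (M + 31)/(M - 29) = (31 + M)/(-29 + M))
1/(U(-67) + 6762) = 1/((31 - 67)/(-29 - 67) + 6762) = 1/(-36/(-96) + 6762) = 1/(-1/96*(-36) + 6762) = 1/(3/8 + 6762) = 1/(54099/8) = 8/54099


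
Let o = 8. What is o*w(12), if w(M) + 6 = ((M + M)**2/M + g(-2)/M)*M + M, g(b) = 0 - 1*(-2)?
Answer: 4672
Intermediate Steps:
g(b) = 2 (g(b) = 0 + 2 = 2)
w(M) = -6 + M + M*(2/M + 4*M) (w(M) = -6 + (((M + M)**2/M + 2/M)*M + M) = -6 + (((2*M)**2/M + 2/M)*M + M) = -6 + (((4*M**2)/M + 2/M)*M + M) = -6 + ((4*M + 2/M)*M + M) = -6 + ((2/M + 4*M)*M + M) = -6 + (M*(2/M + 4*M) + M) = -6 + (M + M*(2/M + 4*M)) = -6 + M + M*(2/M + 4*M))
o*w(12) = 8*(-4 + 12 + 4*12**2) = 8*(-4 + 12 + 4*144) = 8*(-4 + 12 + 576) = 8*584 = 4672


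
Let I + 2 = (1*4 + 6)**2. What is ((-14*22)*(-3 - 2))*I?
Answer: 150920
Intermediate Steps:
I = 98 (I = -2 + (1*4 + 6)**2 = -2 + (4 + 6)**2 = -2 + 10**2 = -2 + 100 = 98)
((-14*22)*(-3 - 2))*I = ((-14*22)*(-3 - 2))*98 = -308*(-5)*98 = 1540*98 = 150920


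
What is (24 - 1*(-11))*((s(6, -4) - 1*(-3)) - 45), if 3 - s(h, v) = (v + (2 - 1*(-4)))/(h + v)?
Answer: -1400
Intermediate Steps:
s(h, v) = 3 - (6 + v)/(h + v) (s(h, v) = 3 - (v + (2 - 1*(-4)))/(h + v) = 3 - (v + (2 + 4))/(h + v) = 3 - (v + 6)/(h + v) = 3 - (6 + v)/(h + v))
(24 - 1*(-11))*((s(6, -4) - 1*(-3)) - 45) = (24 - 1*(-11))*(((-6 + 2*(-4) + 3*6)/(6 - 4) - 1*(-3)) - 45) = (24 + 11)*(((-6 - 8 + 18)/2 + 3) - 45) = 35*(((½)*4 + 3) - 45) = 35*((2 + 3) - 45) = 35*(5 - 45) = 35*(-40) = -1400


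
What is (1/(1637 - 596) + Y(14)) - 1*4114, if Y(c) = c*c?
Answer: -4078637/1041 ≈ -3918.0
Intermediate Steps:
Y(c) = c²
(1/(1637 - 596) + Y(14)) - 1*4114 = (1/(1637 - 596) + 14²) - 1*4114 = (1/1041 + 196) - 4114 = 204037/1041 - 4114 = -4078637/1041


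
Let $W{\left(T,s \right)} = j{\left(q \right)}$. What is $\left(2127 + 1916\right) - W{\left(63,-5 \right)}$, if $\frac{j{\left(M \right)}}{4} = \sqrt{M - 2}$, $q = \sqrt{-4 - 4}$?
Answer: $4043 - 4 \sqrt{-2 + 2 i \sqrt{2}} \approx 4039.6 - 6.6116 i$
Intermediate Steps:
$q = 2 i \sqrt{2}$ ($q = \sqrt{-8} = 2 i \sqrt{2} \approx 2.8284 i$)
$j{\left(M \right)} = 4 \sqrt{-2 + M}$ ($j{\left(M \right)} = 4 \sqrt{M - 2} = 4 \sqrt{-2 + M}$)
$W{\left(T,s \right)} = 4 \sqrt{-2 + 2 i \sqrt{2}}$
$\left(2127 + 1916\right) - W{\left(63,-5 \right)} = \left(2127 + 1916\right) - 4 \sqrt{-2 + 2 i \sqrt{2}} = 4043 - 4 \sqrt{-2 + 2 i \sqrt{2}}$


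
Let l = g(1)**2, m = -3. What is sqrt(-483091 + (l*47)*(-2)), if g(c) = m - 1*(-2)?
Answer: I*sqrt(483185) ≈ 695.12*I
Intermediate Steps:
g(c) = -1 (g(c) = -3 - 1*(-2) = -3 + 2 = -1)
l = 1 (l = (-1)**2 = 1)
sqrt(-483091 + (l*47)*(-2)) = sqrt(-483091 + (1*47)*(-2)) = sqrt(-483091 + 47*(-2)) = sqrt(-483091 - 94) = sqrt(-483185) = I*sqrt(483185)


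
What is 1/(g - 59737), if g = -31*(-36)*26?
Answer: -1/30721 ≈ -3.2551e-5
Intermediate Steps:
g = 29016 (g = 1116*26 = 29016)
1/(g - 59737) = 1/(29016 - 59737) = 1/(-30721) = -1/30721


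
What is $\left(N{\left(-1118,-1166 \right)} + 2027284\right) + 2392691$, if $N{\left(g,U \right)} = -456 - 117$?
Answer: $4419402$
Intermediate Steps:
$N{\left(g,U \right)} = -573$
$\left(N{\left(-1118,-1166 \right)} + 2027284\right) + 2392691 = \left(-573 + 2027284\right) + 2392691 = 2026711 + 2392691 = 4419402$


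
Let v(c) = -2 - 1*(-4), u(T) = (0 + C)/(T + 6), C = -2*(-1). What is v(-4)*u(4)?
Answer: ⅖ ≈ 0.40000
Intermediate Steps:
C = 2
u(T) = 2/(6 + T) (u(T) = (0 + 2)/(T + 6) = 2/(6 + T))
v(c) = 2 (v(c) = -2 + 4 = 2)
v(-4)*u(4) = 2*(2/(6 + 4)) = 2*(2/10) = 2*(2*(⅒)) = 2*(⅕) = ⅖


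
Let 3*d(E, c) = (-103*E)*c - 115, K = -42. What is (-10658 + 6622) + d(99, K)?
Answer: 416051/3 ≈ 1.3868e+5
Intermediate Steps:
d(E, c) = -115/3 - 103*E*c/3 (d(E, c) = ((-103*E)*c - 115)/3 = (-103*E*c - 115)/3 = (-115 - 103*E*c)/3 = -115/3 - 103*E*c/3)
(-10658 + 6622) + d(99, K) = (-10658 + 6622) + (-115/3 - 103/3*99*(-42)) = -4036 + (-115/3 + 142758) = -4036 + 428159/3 = 416051/3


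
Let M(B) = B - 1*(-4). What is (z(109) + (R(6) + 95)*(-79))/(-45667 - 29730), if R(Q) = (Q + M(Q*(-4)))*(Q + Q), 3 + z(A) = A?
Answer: -839/10771 ≈ -0.077894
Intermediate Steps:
M(B) = 4 + B (M(B) = B + 4 = 4 + B)
z(A) = -3 + A
R(Q) = 2*Q*(4 - 3*Q) (R(Q) = (Q + (4 + Q*(-4)))*(Q + Q) = (Q + (4 - 4*Q))*(2*Q) = (4 - 3*Q)*(2*Q) = 2*Q*(4 - 3*Q))
(z(109) + (R(6) + 95)*(-79))/(-45667 - 29730) = ((-3 + 109) + (2*6*(4 - 3*6) + 95)*(-79))/(-45667 - 29730) = (106 + (2*6*(4 - 18) + 95)*(-79))/(-75397) = (106 + (2*6*(-14) + 95)*(-79))*(-1/75397) = (106 + (-168 + 95)*(-79))*(-1/75397) = (106 - 73*(-79))*(-1/75397) = (106 + 5767)*(-1/75397) = 5873*(-1/75397) = -839/10771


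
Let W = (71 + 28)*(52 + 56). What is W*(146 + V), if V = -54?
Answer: 983664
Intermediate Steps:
W = 10692 (W = 99*108 = 10692)
W*(146 + V) = 10692*(146 - 54) = 10692*92 = 983664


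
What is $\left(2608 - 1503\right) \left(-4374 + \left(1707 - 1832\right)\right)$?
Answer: $-4971395$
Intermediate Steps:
$\left(2608 - 1503\right) \left(-4374 + \left(1707 - 1832\right)\right) = 1105 \left(-4374 - 125\right) = 1105 \left(-4499\right) = -4971395$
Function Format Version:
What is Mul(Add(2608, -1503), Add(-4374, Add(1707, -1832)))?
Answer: -4971395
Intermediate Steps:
Mul(Add(2608, -1503), Add(-4374, Add(1707, -1832))) = Mul(1105, Add(-4374, -125)) = Mul(1105, -4499) = -4971395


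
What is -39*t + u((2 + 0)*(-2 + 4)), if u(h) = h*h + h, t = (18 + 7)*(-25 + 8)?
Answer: 16595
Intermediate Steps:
t = -425 (t = 25*(-17) = -425)
u(h) = h + h² (u(h) = h² + h = h + h²)
-39*t + u((2 + 0)*(-2 + 4)) = -39*(-425) + ((2 + 0)*(-2 + 4))*(1 + (2 + 0)*(-2 + 4)) = 16575 + (2*2)*(1 + 2*2) = 16575 + 4*(1 + 4) = 16575 + 4*5 = 16575 + 20 = 16595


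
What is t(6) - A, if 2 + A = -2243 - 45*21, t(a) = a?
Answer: 3196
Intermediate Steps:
A = -3190 (A = -2 + (-2243 - 45*21) = -2 + (-2243 - 1*945) = -2 + (-2243 - 945) = -2 - 3188 = -3190)
t(6) - A = 6 - 1*(-3190) = 6 + 3190 = 3196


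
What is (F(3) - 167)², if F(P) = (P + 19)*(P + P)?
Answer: 1225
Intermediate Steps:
F(P) = 2*P*(19 + P) (F(P) = (19 + P)*(2*P) = 2*P*(19 + P))
(F(3) - 167)² = (2*3*(19 + 3) - 167)² = (2*3*22 - 167)² = (132 - 167)² = (-35)² = 1225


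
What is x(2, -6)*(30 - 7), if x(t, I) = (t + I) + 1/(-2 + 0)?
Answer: -207/2 ≈ -103.50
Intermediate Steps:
x(t, I) = -½ + I + t (x(t, I) = (I + t) + 1/(-2) = (I + t) - ½ = -½ + I + t)
x(2, -6)*(30 - 7) = (-½ - 6 + 2)*(30 - 7) = -9/2*23 = -207/2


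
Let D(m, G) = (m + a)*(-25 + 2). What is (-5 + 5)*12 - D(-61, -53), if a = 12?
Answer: -1127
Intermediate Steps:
D(m, G) = -276 - 23*m (D(m, G) = (m + 12)*(-25 + 2) = (12 + m)*(-23) = -276 - 23*m)
(-5 + 5)*12 - D(-61, -53) = (-5 + 5)*12 - (-276 - 23*(-61)) = 0*12 - (-276 + 1403) = 0 - 1*1127 = 0 - 1127 = -1127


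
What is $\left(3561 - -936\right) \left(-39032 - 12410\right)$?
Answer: $-231334674$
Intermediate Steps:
$\left(3561 - -936\right) \left(-39032 - 12410\right) = \left(3561 + 936\right) \left(-51442\right) = 4497 \left(-51442\right) = -231334674$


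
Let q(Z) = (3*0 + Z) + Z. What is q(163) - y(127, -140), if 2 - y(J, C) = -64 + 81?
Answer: 341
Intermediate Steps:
q(Z) = 2*Z (q(Z) = (0 + Z) + Z = Z + Z = 2*Z)
y(J, C) = -15 (y(J, C) = 2 - (-64 + 81) = 2 - 1*17 = 2 - 17 = -15)
q(163) - y(127, -140) = 2*163 - 1*(-15) = 326 + 15 = 341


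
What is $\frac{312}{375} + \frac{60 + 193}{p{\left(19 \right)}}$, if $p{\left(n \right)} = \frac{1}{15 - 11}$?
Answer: $\frac{126604}{125} \approx 1012.8$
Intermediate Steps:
$p{\left(n \right)} = \frac{1}{4}$
$\frac{312}{375} + \frac{60 + 193}{p{\left(19 \right)}} = \frac{312}{375} + \left(60 + 193\right) \frac{1}{\frac{1}{4}} = 312 \cdot \frac{1}{375} + 253 \cdot 4 = \frac{104}{125} + 1012 = \frac{126604}{125}$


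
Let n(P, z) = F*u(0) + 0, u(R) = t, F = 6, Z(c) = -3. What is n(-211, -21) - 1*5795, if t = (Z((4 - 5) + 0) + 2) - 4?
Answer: -5825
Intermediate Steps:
t = -5 (t = (-3 + 2) - 4 = -1 - 4 = -5)
u(R) = -5
n(P, z) = -30 (n(P, z) = 6*(-5) + 0 = -30 + 0 = -30)
n(-211, -21) - 1*5795 = -30 - 1*5795 = -30 - 5795 = -5825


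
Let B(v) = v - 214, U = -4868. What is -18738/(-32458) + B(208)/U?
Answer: 22852833/39501386 ≈ 0.57853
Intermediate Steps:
B(v) = -214 + v
-18738/(-32458) + B(208)/U = -18738/(-32458) + (-214 + 208)/(-4868) = -18738*(-1/32458) - 6*(-1/4868) = 9369/16229 + 3/2434 = 22852833/39501386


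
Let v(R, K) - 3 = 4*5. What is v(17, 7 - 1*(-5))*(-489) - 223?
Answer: -11470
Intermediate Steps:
v(R, K) = 23 (v(R, K) = 3 + 4*5 = 3 + 20 = 23)
v(17, 7 - 1*(-5))*(-489) - 223 = 23*(-489) - 223 = -11247 - 223 = -11470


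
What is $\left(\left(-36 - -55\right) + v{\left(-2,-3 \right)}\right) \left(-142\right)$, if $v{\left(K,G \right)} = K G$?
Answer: $-3550$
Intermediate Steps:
$v{\left(K,G \right)} = G K$
$\left(\left(-36 - -55\right) + v{\left(-2,-3 \right)}\right) \left(-142\right) = \left(\left(-36 - -55\right) - -6\right) \left(-142\right) = \left(\left(-36 + 55\right) + 6\right) \left(-142\right) = \left(19 + 6\right) \left(-142\right) = 25 \left(-142\right) = -3550$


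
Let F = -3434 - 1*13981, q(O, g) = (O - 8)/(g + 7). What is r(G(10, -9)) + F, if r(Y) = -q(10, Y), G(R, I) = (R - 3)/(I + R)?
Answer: -121906/7 ≈ -17415.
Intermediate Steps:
q(O, g) = (-8 + O)/(7 + g)
G(R, I) = (-3 + R)/(I + R)
r(Y) = -2/(7 + Y) (r(Y) = -(-8 + 10)/(7 + Y) = -2/(7 + Y))
F = -17415 (F = -3434 - 13981 = -17415)
r(G(10, -9)) + F = -2/(7 + (-3 + 10)/(-9 + 10)) - 17415 = -2/(7 + 7/1) - 17415 = -2/(7 + 1*7) - 17415 = -2/(7 + 7) - 17415 = -2/14 - 17415 = -2*1/14 - 17415 = -⅐ - 17415 = -121906/7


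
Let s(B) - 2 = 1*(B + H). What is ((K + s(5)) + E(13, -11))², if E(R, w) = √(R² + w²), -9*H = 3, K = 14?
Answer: 6454/9 + 124*√290/3 ≈ 1421.0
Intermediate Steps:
H = -⅓ (H = -⅑*3 = -⅓ ≈ -0.33333)
s(B) = 5/3 + B (s(B) = 2 + 1*(B - ⅓) = 2 + 1*(-⅓ + B) = 2 + (-⅓ + B) = 5/3 + B)
((K + s(5)) + E(13, -11))² = ((14 + (5/3 + 5)) + √(13² + (-11)²))² = ((14 + 20/3) + √(169 + 121))² = (62/3 + √290)²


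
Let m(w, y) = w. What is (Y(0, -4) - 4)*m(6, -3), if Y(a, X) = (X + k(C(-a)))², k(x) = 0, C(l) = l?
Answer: 72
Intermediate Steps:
Y(a, X) = X² (Y(a, X) = (X + 0)² = X²)
(Y(0, -4) - 4)*m(6, -3) = ((-4)² - 4)*6 = (16 - 4)*6 = 12*6 = 72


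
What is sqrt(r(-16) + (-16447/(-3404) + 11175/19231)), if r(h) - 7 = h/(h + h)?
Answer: sqrt(13833815587198847)/32731162 ≈ 3.5934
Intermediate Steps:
r(h) = 15/2 (r(h) = 7 + h/(h + h) = 7 + h/((2*h)) = 7 + h*(1/(2*h)) = 7 + 1/2 = 15/2)
sqrt(r(-16) + (-16447/(-3404) + 11175/19231)) = sqrt(15/2 + (-16447/(-3404) + 11175/19231)) = sqrt(15/2 + (-16447*(-1/3404) + 11175*(1/19231))) = sqrt(15/2 + (16447/3404 + 11175/19231)) = sqrt(15/2 + 354331957/65462324) = sqrt(845299387/65462324) = sqrt(13833815587198847)/32731162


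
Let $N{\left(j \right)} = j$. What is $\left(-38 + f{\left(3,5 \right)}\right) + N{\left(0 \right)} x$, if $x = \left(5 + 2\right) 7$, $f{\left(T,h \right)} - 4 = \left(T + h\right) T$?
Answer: $-10$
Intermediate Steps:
$f{\left(T,h \right)} = 4 + T \left(T + h\right)$ ($f{\left(T,h \right)} = 4 + \left(T + h\right) T = 4 + T \left(T + h\right)$)
$x = 49$ ($x = 7 \cdot 7 = 49$)
$\left(-38 + f{\left(3,5 \right)}\right) + N{\left(0 \right)} x = \left(-38 + \left(4 + 3^{2} + 3 \cdot 5\right)\right) + 0 \cdot 49 = \left(-38 + \left(4 + 9 + 15\right)\right) + 0 = \left(-38 + 28\right) + 0 = -10 + 0 = -10$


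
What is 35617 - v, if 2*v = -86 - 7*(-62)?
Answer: 35443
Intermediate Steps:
v = 174 (v = (-86 - 7*(-62))/2 = (-86 + 434)/2 = (1/2)*348 = 174)
35617 - v = 35617 - 1*174 = 35617 - 174 = 35443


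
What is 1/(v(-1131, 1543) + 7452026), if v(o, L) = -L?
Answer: 1/7450483 ≈ 1.3422e-7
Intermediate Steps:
1/(v(-1131, 1543) + 7452026) = 1/(-1*1543 + 7452026) = 1/(-1543 + 7452026) = 1/7450483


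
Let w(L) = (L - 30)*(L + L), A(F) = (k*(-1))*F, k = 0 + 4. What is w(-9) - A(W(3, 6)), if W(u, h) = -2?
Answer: 694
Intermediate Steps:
k = 4
A(F) = -4*F (A(F) = (4*(-1))*F = -4*F)
w(L) = 2*L*(-30 + L) (w(L) = (-30 + L)*(2*L) = 2*L*(-30 + L))
w(-9) - A(W(3, 6)) = 2*(-9)*(-30 - 9) - (-4)*(-2) = 2*(-9)*(-39) - 1*8 = 702 - 8 = 694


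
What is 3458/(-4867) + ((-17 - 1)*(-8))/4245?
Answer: -4659454/6886805 ≈ -0.67658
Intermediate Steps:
3458/(-4867) + ((-17 - 1)*(-8))/4245 = 3458*(-1/4867) - 18*(-8)*(1/4245) = -3458/4867 + 144*(1/4245) = -3458/4867 + 48/1415 = -4659454/6886805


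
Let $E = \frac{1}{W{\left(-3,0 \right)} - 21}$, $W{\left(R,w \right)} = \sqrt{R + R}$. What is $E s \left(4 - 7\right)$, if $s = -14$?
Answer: $- \frac{294}{149} - \frac{14 i \sqrt{6}}{149} \approx -1.9732 - 0.23015 i$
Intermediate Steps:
$W{\left(R,w \right)} = \sqrt{2} \sqrt{R}$ ($W{\left(R,w \right)} = \sqrt{2 R} = \sqrt{2} \sqrt{R}$)
$E = \frac{1}{-21 + i \sqrt{6}}$ ($E = \frac{1}{\sqrt{2} \sqrt{-3} - 21} = \frac{1}{\sqrt{2} i \sqrt{3} - 21} = \frac{1}{i \sqrt{6} - 21} = \frac{1}{-21 + i \sqrt{6}} \approx -0.04698 - 0.0054798 i$)
$E s \left(4 - 7\right) = \left(- \frac{7}{149} - \frac{i \sqrt{6}}{447}\right) \left(-14\right) \left(4 - 7\right) = \left(\frac{98}{149} + \frac{14 i \sqrt{6}}{447}\right) \left(-3\right) = - \frac{294}{149} - \frac{14 i \sqrt{6}}{149}$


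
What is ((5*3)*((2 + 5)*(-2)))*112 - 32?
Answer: -23552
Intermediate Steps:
((5*3)*((2 + 5)*(-2)))*112 - 32 = (15*(7*(-2)))*112 - 32 = (15*(-14))*112 - 32 = -210*112 - 32 = -23520 - 32 = -23552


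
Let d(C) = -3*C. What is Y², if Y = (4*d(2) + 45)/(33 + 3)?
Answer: 49/144 ≈ 0.34028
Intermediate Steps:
Y = 7/12 (Y = (4*(-3*2) + 45)/(33 + 3) = (4*(-6) + 45)/36 = (-24 + 45)*(1/36) = 21*(1/36) = 7/12 ≈ 0.58333)
Y² = (7/12)² = 49/144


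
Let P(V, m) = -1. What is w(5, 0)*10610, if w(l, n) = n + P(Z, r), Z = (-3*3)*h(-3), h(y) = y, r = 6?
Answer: -10610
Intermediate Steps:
Z = 27 (Z = -3*3*(-3) = -9*(-3) = 27)
w(l, n) = -1 + n (w(l, n) = n - 1 = -1 + n)
w(5, 0)*10610 = (-1 + 0)*10610 = -1*10610 = -10610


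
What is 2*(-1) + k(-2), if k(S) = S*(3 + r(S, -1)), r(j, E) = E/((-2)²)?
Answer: -15/2 ≈ -7.5000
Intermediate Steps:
r(j, E) = E/4
k(S) = 11*S/4 (k(S) = S*(3 + (¼)*(-1)) = S*(3 - ¼) = S*(11/4) = 11*S/4)
2*(-1) + k(-2) = 2*(-1) + (11/4)*(-2) = -2 - 11/2 = -15/2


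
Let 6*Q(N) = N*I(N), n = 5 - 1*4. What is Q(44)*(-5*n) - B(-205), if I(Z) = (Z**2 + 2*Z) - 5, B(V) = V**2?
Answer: -116055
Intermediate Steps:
n = 1 (n = 5 - 4 = 1)
I(Z) = -5 + Z**2 + 2*Z
Q(N) = N*(-5 + N**2 + 2*N)/6 (Q(N) = (N*(-5 + N**2 + 2*N))/6 = N*(-5 + N**2 + 2*N)/6)
Q(44)*(-5*n) - B(-205) = ((1/6)*44*(-5 + 44**2 + 2*44))*(-5*1) - 1*(-205)**2 = ((1/6)*44*(-5 + 1936 + 88))*(-5) - 1*42025 = ((1/6)*44*2019)*(-5) - 42025 = 14806*(-5) - 42025 = -74030 - 42025 = -116055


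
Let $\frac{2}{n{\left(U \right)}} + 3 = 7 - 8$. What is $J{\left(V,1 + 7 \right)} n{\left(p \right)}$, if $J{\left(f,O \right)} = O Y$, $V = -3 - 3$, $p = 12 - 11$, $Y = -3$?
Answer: $12$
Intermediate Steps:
$p = 1$ ($p = 12 - 11 = 1$)
$V = -6$ ($V = -3 - 3 = -6$)
$J{\left(f,O \right)} = - 3 O$ ($J{\left(f,O \right)} = O \left(-3\right) = - 3 O$)
$n{\left(U \right)} = - \frac{1}{2}$ ($n{\left(U \right)} = \frac{2}{-3 + \left(7 - 8\right)} = \frac{2}{-3 - 1} = \frac{2}{-4} = 2 \left(- \frac{1}{4}\right) = - \frac{1}{2}$)
$J{\left(V,1 + 7 \right)} n{\left(p \right)} = - 3 \left(1 + 7\right) \left(- \frac{1}{2}\right) = \left(-3\right) 8 \left(- \frac{1}{2}\right) = \left(-24\right) \left(- \frac{1}{2}\right) = 12$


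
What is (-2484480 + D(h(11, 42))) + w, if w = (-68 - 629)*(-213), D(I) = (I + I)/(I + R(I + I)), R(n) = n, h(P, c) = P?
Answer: -7008055/3 ≈ -2.3360e+6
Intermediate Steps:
D(I) = ⅔ (D(I) = (I + I)/(I + (I + I)) = (2*I)/(I + 2*I) = (2*I)/((3*I)) = (2*I)*(1/(3*I)) = ⅔)
w = 148461 (w = -697*(-213) = 148461)
(-2484480 + D(h(11, 42))) + w = (-2484480 + ⅔) + 148461 = -7453438/3 + 148461 = -7008055/3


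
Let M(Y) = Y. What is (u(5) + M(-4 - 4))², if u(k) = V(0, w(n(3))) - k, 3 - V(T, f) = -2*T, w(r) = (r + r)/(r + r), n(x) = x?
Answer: 100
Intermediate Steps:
w(r) = 1 (w(r) = (2*r)/((2*r)) = (2*r)*(1/(2*r)) = 1)
V(T, f) = 3 + 2*T (V(T, f) = 3 - (-2)*T = 3 + 2*T)
u(k) = 3 - k (u(k) = (3 + 2*0) - k = (3 + 0) - k = 3 - k)
(u(5) + M(-4 - 4))² = ((3 - 1*5) + (-4 - 4))² = ((3 - 5) - 8)² = (-2 - 8)² = (-10)² = 100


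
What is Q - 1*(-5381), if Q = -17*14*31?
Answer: -1997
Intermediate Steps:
Q = -7378 (Q = -238*31 = -7378)
Q - 1*(-5381) = -7378 - 1*(-5381) = -7378 + 5381 = -1997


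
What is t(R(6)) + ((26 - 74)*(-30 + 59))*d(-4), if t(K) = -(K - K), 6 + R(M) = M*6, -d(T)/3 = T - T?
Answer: 0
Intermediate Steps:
d(T) = 0 (d(T) = -3*(T - T) = -3*0 = 0)
R(M) = -6 + 6*M (R(M) = -6 + M*6 = -6 + 6*M)
t(K) = 0 (t(K) = -1*0 = 0)
t(R(6)) + ((26 - 74)*(-30 + 59))*d(-4) = 0 + ((26 - 74)*(-30 + 59))*0 = 0 - 48*29*0 = 0 - 1392*0 = 0 + 0 = 0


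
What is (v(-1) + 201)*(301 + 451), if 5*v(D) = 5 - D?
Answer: 760272/5 ≈ 1.5205e+5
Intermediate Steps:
v(D) = 1 - D/5 (v(D) = (5 - D)/5 = 1 - D/5)
(v(-1) + 201)*(301 + 451) = ((1 - ⅕*(-1)) + 201)*(301 + 451) = ((1 + ⅕) + 201)*752 = (6/5 + 201)*752 = (1011/5)*752 = 760272/5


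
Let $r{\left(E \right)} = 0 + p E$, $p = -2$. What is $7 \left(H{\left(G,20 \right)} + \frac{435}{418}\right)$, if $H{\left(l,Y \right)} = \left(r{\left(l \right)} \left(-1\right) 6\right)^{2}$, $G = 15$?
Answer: $\frac{94805445}{418} \approx 2.2681 \cdot 10^{5}$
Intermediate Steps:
$r{\left(E \right)} = - 2 E$ ($r{\left(E \right)} = 0 - 2 E = - 2 E$)
$H{\left(l,Y \right)} = 144 l^{2}$ ($H{\left(l,Y \right)} = \left(- 2 l \left(-1\right) 6\right)^{2} = \left(2 l 6\right)^{2} = \left(12 l\right)^{2} = 144 l^{2}$)
$7 \left(H{\left(G,20 \right)} + \frac{435}{418}\right) = 7 \left(144 \cdot 15^{2} + \frac{435}{418}\right) = 7 \left(144 \cdot 225 + 435 \cdot \frac{1}{418}\right) = 7 \left(32400 + \frac{435}{418}\right) = 7 \cdot \frac{13543635}{418} = \frac{94805445}{418}$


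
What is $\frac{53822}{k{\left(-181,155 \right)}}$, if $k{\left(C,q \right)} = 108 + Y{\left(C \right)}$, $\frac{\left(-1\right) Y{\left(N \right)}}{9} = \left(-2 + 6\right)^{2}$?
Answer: $- \frac{26911}{18} \approx -1495.1$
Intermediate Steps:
$Y{\left(N \right)} = -144$ ($Y{\left(N \right)} = - 9 \left(-2 + 6\right)^{2} = - 9 \cdot 4^{2} = \left(-9\right) 16 = -144$)
$k{\left(C,q \right)} = -36$ ($k{\left(C,q \right)} = 108 - 144 = -36$)
$\frac{53822}{k{\left(-181,155 \right)}} = \frac{53822}{-36} = 53822 \left(- \frac{1}{36}\right) = - \frac{26911}{18}$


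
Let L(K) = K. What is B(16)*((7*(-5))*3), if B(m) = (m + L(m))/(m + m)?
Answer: -105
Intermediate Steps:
B(m) = 1 (B(m) = (m + m)/(m + m) = (2*m)/((2*m)) = (2*m)*(1/(2*m)) = 1)
B(16)*((7*(-5))*3) = 1*((7*(-5))*3) = 1*(-35*3) = 1*(-105) = -105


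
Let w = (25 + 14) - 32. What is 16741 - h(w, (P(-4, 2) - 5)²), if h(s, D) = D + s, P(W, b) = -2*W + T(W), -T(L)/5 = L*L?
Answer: 10805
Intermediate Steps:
T(L) = -5*L² (T(L) = -5*L*L = -5*L²)
P(W, b) = -5*W² - 2*W (P(W, b) = -2*W - 5*W² = -5*W² - 2*W)
w = 7 (w = 39 - 32 = 7)
16741 - h(w, (P(-4, 2) - 5)²) = 16741 - ((-4*(-2 - 5*(-4)) - 5)² + 7) = 16741 - ((-4*(-2 + 20) - 5)² + 7) = 16741 - ((-4*18 - 5)² + 7) = 16741 - ((-72 - 5)² + 7) = 16741 - ((-77)² + 7) = 16741 - (5929 + 7) = 16741 - 1*5936 = 16741 - 5936 = 10805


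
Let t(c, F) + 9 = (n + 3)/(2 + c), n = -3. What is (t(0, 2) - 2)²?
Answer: 121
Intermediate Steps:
t(c, F) = -9 (t(c, F) = -9 + (-3 + 3)/(2 + c) = -9 + 0/(2 + c) = -9 + 0 = -9)
(t(0, 2) - 2)² = (-9 - 2)² = (-11)² = 121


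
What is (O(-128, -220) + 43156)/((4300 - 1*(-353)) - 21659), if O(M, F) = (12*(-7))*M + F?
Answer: -26844/8503 ≈ -3.1570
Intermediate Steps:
O(M, F) = F - 84*M (O(M, F) = -84*M + F = F - 84*M)
(O(-128, -220) + 43156)/((4300 - 1*(-353)) - 21659) = ((-220 - 84*(-128)) + 43156)/((4300 - 1*(-353)) - 21659) = ((-220 + 10752) + 43156)/((4300 + 353) - 21659) = (10532 + 43156)/(4653 - 21659) = 53688/(-17006) = 53688*(-1/17006) = -26844/8503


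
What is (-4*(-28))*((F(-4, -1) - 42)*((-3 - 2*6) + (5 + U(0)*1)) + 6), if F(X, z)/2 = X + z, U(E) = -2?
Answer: 70560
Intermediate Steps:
F(X, z) = 2*X + 2*z (F(X, z) = 2*(X + z) = 2*X + 2*z)
(-4*(-28))*((F(-4, -1) - 42)*((-3 - 2*6) + (5 + U(0)*1)) + 6) = (-4*(-28))*(((2*(-4) + 2*(-1)) - 42)*((-3 - 2*6) + (5 - 2*1)) + 6) = 112*(((-8 - 2) - 42)*((-3 - 12) + (5 - 2)) + 6) = 112*((-10 - 42)*(-15 + 3) + 6) = 112*(-52*(-12) + 6) = 112*(624 + 6) = 112*630 = 70560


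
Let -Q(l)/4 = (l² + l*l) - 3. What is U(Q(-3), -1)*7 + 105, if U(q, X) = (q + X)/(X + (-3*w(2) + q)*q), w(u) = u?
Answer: 415268/3959 ≈ 104.89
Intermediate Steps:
Q(l) = 12 - 8*l² (Q(l) = -4*((l² + l*l) - 3) = -4*((l² + l²) - 3) = -4*(2*l² - 3) = -4*(-3 + 2*l²) = 12 - 8*l²)
U(q, X) = (X + q)/(X + q*(-6 + q)) (U(q, X) = (q + X)/(X + (-3*2 + q)*q) = (X + q)/(X + (-6 + q)*q) = (X + q)/(X + q*(-6 + q)))
U(Q(-3), -1)*7 + 105 = ((-1 + (12 - 8*(-3)²))/(-1 + (12 - 8*(-3)²)² - 6*(12 - 8*(-3)²)))*7 + 105 = ((-1 + (12 - 8*9))/(-1 + (12 - 8*9)² - 6*(12 - 8*9)))*7 + 105 = ((-1 + (12 - 72))/(-1 + (12 - 72)² - 6*(12 - 72)))*7 + 105 = ((-1 - 60)/(-1 + (-60)² - 6*(-60)))*7 + 105 = (-61/(-1 + 3600 + 360))*7 + 105 = (-61/3959)*7 + 105 = ((1/3959)*(-61))*7 + 105 = -61/3959*7 + 105 = -427/3959 + 105 = 415268/3959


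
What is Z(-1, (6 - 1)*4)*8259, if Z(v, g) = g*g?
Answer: 3303600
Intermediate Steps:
Z(v, g) = g**2
Z(-1, (6 - 1)*4)*8259 = ((6 - 1)*4)**2*8259 = (5*4)**2*8259 = 20**2*8259 = 400*8259 = 3303600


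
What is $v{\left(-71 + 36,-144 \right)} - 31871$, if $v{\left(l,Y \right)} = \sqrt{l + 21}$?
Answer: $-31871 + i \sqrt{14} \approx -31871.0 + 3.7417 i$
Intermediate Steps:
$v{\left(l,Y \right)} = \sqrt{21 + l}$
$v{\left(-71 + 36,-144 \right)} - 31871 = \sqrt{21 + \left(-71 + 36\right)} - 31871 = \sqrt{21 - 35} - 31871 = \sqrt{-14} - 31871 = i \sqrt{14} - 31871 = -31871 + i \sqrt{14}$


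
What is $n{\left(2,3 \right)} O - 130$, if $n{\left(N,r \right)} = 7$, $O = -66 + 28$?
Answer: $-396$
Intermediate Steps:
$O = -38$
$n{\left(2,3 \right)} O - 130 = 7 \left(-38\right) - 130 = -266 - 130 = -396$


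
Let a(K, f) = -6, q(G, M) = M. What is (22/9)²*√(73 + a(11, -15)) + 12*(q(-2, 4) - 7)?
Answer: -36 + 484*√67/81 ≈ 12.910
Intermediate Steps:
(22/9)²*√(73 + a(11, -15)) + 12*(q(-2, 4) - 7) = (22/9)²*√(73 - 6) + 12*(4 - 7) = (22*(⅑))²*√67 + 12*(-3) = (22/9)²*√67 - 36 = 484*√67/81 - 36 = -36 + 484*√67/81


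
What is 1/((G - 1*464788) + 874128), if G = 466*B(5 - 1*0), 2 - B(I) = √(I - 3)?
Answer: 51284/21040334959 + 233*√2/84161339836 ≈ 2.4413e-6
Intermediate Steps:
B(I) = 2 - √(-3 + I) (B(I) = 2 - √(I - 3) = 2 - √(-3 + I))
G = 932 - 466*√2 (G = 466*(2 - √(-3 + (5 - 1*0))) = 466*(2 - √(-3 + (5 + 0))) = 466*(2 - √(-3 + 5)) = 466*(2 - √2) = 932 - 466*√2 ≈ 272.98)
1/((G - 1*464788) + 874128) = 1/(((932 - 466*√2) - 1*464788) + 874128) = 1/(((932 - 466*√2) - 464788) + 874128) = 1/((-463856 - 466*√2) + 874128) = 1/(410272 - 466*√2)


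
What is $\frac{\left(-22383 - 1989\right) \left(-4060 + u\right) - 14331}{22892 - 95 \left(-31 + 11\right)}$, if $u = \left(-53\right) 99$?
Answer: $\frac{75605291}{8264} \approx 9148.8$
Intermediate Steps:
$u = -5247$
$\frac{\left(-22383 - 1989\right) \left(-4060 + u\right) - 14331}{22892 - 95 \left(-31 + 11\right)} = \frac{\left(-22383 - 1989\right) \left(-4060 - 5247\right) - 14331}{22892 - 95 \left(-31 + 11\right)} = \frac{\left(-24372\right) \left(-9307\right) - 14331}{22892 - -1900} = \frac{226830204 - 14331}{22892 + 1900} = \frac{226815873}{24792} = 226815873 \cdot \frac{1}{24792} = \frac{75605291}{8264}$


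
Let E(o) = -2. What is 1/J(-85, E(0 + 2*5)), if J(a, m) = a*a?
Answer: 1/7225 ≈ 0.00013841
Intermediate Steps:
J(a, m) = a²
1/J(-85, E(0 + 2*5)) = 1/((-85)²) = 1/7225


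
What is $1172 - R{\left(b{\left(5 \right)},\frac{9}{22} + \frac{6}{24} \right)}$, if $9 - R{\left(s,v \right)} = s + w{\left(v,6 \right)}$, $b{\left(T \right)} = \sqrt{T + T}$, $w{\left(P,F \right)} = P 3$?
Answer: $\frac{51259}{44} + \sqrt{10} \approx 1168.1$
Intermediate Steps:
$w{\left(P,F \right)} = 3 P$
$b{\left(T \right)} = \sqrt{2} \sqrt{T}$ ($b{\left(T \right)} = \sqrt{2 T} = \sqrt{2} \sqrt{T}$)
$R{\left(s,v \right)} = 9 - s - 3 v$ ($R{\left(s,v \right)} = 9 - \left(s + 3 v\right) = 9 - s - 3 v$)
$1172 - R{\left(b{\left(5 \right)},\frac{9}{22} + \frac{6}{24} \right)} = 1172 - \left(9 - \sqrt{2} \sqrt{5} - 3 \left(\frac{9}{22} + \frac{6}{24}\right)\right) = 1172 - \left(9 - \sqrt{10} - 3 \left(9 \cdot \frac{1}{22} + 6 \cdot \frac{1}{24}\right)\right) = 1172 - \left(9 - \sqrt{10} - 3 \left(\frac{9}{22} + \frac{1}{4}\right)\right) = 1172 - \left(9 - \sqrt{10} - \frac{87}{44}\right) = 1172 - \left(\frac{309}{44} - \sqrt{10}\right) = \frac{51259}{44} + \sqrt{10}$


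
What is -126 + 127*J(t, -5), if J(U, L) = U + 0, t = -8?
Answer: -1142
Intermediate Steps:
J(U, L) = U
-126 + 127*J(t, -5) = -126 + 127*(-8) = -126 - 1016 = -1142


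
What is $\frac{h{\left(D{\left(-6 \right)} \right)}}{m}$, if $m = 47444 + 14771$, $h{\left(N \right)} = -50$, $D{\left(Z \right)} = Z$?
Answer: $- \frac{10}{12443} \approx -0.00080366$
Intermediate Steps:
$m = 62215$
$\frac{h{\left(D{\left(-6 \right)} \right)}}{m} = - \frac{50}{62215} = \left(-50\right) \frac{1}{62215} = - \frac{10}{12443}$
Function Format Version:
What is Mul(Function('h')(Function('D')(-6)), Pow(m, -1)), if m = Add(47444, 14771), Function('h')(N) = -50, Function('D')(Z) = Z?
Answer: Rational(-10, 12443) ≈ -0.00080366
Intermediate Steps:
m = 62215
Mul(Function('h')(Function('D')(-6)), Pow(m, -1)) = Mul(-50, Pow(62215, -1)) = Mul(-50, Rational(1, 62215)) = Rational(-10, 12443)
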